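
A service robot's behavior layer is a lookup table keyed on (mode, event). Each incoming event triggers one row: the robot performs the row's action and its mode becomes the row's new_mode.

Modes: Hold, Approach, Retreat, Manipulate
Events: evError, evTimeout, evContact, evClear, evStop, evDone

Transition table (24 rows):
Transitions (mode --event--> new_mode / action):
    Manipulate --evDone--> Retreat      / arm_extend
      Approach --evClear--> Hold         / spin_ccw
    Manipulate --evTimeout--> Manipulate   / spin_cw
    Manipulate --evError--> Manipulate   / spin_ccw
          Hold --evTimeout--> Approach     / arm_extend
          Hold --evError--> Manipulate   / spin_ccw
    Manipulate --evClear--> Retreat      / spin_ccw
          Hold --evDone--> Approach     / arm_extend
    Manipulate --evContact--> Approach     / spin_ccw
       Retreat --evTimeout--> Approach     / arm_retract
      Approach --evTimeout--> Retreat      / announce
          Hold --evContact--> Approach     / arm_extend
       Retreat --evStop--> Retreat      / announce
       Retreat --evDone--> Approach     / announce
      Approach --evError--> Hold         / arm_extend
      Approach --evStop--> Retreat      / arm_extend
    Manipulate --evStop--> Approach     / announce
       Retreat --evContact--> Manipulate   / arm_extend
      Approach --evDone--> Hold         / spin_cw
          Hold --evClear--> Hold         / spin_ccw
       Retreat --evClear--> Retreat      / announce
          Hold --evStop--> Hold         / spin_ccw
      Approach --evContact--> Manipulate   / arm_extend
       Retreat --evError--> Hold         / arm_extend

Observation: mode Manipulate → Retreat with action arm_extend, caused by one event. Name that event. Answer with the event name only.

try evError: (Manipulate, evError) → (Manipulate, spin_ccw)
try evTimeout: (Manipulate, evTimeout) → (Manipulate, spin_cw)
try evContact: (Manipulate, evContact) → (Approach, spin_ccw)
try evClear: (Manipulate, evClear) → (Retreat, spin_ccw)
try evStop: (Manipulate, evStop) → (Approach, announce)
try evDone: (Manipulate, evDone) → (Retreat, arm_extend)  ← matches

evDone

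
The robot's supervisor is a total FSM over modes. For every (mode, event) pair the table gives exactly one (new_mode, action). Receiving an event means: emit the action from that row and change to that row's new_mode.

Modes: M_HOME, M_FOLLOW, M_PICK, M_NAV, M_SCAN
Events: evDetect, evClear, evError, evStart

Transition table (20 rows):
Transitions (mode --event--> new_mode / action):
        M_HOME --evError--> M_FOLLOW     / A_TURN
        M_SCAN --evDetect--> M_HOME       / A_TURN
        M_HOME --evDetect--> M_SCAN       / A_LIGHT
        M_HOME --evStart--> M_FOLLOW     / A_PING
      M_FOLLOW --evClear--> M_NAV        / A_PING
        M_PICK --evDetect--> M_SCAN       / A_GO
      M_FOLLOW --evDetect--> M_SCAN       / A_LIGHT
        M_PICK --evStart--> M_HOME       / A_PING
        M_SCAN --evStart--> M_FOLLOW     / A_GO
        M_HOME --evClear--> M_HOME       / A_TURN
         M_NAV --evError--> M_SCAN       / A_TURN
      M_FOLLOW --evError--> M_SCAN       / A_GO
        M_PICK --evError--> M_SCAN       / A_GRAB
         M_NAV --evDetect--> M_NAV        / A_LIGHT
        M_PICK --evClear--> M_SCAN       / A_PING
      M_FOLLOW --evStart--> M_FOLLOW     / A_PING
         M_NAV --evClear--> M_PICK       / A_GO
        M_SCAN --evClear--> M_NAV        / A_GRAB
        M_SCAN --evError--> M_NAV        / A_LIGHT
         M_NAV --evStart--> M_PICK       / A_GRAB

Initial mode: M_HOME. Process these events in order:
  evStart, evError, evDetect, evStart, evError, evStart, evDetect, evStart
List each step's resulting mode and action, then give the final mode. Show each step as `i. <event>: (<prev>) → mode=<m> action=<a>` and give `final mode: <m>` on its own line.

final mode: M_FOLLOW

1. evStart: (M_HOME) → mode=M_FOLLOW action=A_PING
2. evError: (M_FOLLOW) → mode=M_SCAN action=A_GO
3. evDetect: (M_SCAN) → mode=M_HOME action=A_TURN
4. evStart: (M_HOME) → mode=M_FOLLOW action=A_PING
5. evError: (M_FOLLOW) → mode=M_SCAN action=A_GO
6. evStart: (M_SCAN) → mode=M_FOLLOW action=A_GO
7. evDetect: (M_FOLLOW) → mode=M_SCAN action=A_LIGHT
8. evStart: (M_SCAN) → mode=M_FOLLOW action=A_GO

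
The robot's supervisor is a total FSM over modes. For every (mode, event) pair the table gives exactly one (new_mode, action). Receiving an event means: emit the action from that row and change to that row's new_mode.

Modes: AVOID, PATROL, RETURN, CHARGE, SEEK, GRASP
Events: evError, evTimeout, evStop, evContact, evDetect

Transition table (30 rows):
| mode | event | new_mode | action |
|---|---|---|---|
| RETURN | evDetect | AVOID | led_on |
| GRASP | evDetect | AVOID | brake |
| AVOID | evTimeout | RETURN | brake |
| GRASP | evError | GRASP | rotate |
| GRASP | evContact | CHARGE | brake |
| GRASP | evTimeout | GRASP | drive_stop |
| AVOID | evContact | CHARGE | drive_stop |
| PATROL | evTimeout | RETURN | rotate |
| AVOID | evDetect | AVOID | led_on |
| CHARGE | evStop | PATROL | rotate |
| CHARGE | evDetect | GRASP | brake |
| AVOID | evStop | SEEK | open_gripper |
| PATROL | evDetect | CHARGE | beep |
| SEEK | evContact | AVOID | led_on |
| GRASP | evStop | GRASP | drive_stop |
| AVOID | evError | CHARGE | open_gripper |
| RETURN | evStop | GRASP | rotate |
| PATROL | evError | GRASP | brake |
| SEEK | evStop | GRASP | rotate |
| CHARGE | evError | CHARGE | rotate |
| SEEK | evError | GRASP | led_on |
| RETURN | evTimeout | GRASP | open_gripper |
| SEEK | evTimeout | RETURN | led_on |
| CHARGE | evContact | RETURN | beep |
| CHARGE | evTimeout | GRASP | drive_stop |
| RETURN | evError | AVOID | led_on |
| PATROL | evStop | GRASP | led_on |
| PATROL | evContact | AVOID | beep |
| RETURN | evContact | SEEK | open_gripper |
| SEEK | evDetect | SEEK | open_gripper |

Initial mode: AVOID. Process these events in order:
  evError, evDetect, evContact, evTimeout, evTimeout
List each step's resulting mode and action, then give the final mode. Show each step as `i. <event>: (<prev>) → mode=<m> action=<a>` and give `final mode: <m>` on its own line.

1. evError: (AVOID) → mode=CHARGE action=open_gripper
2. evDetect: (CHARGE) → mode=GRASP action=brake
3. evContact: (GRASP) → mode=CHARGE action=brake
4. evTimeout: (CHARGE) → mode=GRASP action=drive_stop
5. evTimeout: (GRASP) → mode=GRASP action=drive_stop

final mode: GRASP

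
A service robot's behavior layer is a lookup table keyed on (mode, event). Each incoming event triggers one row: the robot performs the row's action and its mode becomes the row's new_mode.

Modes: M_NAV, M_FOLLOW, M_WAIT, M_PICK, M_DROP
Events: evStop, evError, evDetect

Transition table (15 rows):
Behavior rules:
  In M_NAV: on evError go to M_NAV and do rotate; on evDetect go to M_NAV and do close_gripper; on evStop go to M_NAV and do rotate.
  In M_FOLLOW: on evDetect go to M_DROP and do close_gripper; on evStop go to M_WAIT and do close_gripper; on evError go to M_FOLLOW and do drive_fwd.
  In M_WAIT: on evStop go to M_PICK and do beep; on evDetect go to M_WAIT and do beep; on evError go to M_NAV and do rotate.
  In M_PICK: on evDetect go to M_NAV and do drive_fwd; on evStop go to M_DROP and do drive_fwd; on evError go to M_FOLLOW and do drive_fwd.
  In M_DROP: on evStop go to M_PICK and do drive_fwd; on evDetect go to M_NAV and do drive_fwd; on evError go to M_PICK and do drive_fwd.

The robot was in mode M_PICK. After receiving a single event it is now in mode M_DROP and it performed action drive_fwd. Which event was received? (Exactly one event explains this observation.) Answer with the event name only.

try evStop: (M_PICK, evStop) → (M_DROP, drive_fwd)  ← matches
try evError: (M_PICK, evError) → (M_FOLLOW, drive_fwd)
try evDetect: (M_PICK, evDetect) → (M_NAV, drive_fwd)

evStop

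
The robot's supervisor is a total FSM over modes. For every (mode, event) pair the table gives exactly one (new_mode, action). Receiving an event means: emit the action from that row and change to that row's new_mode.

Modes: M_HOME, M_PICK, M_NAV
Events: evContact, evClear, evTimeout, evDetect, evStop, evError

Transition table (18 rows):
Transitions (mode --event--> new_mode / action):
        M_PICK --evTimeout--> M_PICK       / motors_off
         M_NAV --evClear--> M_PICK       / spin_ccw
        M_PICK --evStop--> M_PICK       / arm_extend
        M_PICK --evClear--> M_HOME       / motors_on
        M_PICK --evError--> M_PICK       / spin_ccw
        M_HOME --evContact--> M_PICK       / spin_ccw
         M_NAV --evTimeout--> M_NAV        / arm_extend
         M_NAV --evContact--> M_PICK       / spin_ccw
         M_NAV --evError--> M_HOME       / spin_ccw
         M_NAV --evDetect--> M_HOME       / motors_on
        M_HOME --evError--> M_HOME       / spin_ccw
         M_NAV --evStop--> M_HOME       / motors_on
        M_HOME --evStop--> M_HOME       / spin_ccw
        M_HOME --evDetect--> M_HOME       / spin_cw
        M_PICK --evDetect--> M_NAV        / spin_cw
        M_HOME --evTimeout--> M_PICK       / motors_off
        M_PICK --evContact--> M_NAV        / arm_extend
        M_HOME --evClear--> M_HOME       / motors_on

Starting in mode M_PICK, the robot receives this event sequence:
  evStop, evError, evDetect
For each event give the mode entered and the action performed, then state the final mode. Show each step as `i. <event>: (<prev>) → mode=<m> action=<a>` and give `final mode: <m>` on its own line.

1. evStop: (M_PICK) → mode=M_PICK action=arm_extend
2. evError: (M_PICK) → mode=M_PICK action=spin_ccw
3. evDetect: (M_PICK) → mode=M_NAV action=spin_cw

final mode: M_NAV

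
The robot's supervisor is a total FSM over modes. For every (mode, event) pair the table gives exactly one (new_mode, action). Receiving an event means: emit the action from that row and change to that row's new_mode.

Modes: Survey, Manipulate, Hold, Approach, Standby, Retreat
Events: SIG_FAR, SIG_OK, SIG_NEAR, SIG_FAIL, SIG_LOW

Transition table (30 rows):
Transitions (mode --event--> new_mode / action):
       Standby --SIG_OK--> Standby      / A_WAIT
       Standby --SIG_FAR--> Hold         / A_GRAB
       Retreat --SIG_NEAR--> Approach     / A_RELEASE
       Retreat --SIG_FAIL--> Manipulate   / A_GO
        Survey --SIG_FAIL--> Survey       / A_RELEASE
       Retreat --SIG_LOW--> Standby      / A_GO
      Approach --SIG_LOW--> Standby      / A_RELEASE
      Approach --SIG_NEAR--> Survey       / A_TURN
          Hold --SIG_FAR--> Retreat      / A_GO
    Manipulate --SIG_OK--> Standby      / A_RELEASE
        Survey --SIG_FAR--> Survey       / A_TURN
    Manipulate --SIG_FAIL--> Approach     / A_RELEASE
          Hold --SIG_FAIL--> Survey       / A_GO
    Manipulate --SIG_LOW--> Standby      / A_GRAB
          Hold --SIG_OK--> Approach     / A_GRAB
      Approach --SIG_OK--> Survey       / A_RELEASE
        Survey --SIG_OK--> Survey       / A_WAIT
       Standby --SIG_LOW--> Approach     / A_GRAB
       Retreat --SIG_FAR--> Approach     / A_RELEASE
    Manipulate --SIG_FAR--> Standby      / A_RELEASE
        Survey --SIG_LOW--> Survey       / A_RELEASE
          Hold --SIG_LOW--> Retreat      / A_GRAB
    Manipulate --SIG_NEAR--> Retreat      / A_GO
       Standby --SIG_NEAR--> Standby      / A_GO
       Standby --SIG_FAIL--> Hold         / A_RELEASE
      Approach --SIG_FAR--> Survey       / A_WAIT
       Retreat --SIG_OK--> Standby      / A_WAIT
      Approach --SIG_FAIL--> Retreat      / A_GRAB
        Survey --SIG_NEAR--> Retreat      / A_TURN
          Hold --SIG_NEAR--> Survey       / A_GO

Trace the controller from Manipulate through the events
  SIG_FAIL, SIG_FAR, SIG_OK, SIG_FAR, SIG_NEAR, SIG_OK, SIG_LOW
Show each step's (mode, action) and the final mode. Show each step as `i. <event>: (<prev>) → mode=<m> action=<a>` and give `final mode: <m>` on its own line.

final mode: Approach

1. SIG_FAIL: (Manipulate) → mode=Approach action=A_RELEASE
2. SIG_FAR: (Approach) → mode=Survey action=A_WAIT
3. SIG_OK: (Survey) → mode=Survey action=A_WAIT
4. SIG_FAR: (Survey) → mode=Survey action=A_TURN
5. SIG_NEAR: (Survey) → mode=Retreat action=A_TURN
6. SIG_OK: (Retreat) → mode=Standby action=A_WAIT
7. SIG_LOW: (Standby) → mode=Approach action=A_GRAB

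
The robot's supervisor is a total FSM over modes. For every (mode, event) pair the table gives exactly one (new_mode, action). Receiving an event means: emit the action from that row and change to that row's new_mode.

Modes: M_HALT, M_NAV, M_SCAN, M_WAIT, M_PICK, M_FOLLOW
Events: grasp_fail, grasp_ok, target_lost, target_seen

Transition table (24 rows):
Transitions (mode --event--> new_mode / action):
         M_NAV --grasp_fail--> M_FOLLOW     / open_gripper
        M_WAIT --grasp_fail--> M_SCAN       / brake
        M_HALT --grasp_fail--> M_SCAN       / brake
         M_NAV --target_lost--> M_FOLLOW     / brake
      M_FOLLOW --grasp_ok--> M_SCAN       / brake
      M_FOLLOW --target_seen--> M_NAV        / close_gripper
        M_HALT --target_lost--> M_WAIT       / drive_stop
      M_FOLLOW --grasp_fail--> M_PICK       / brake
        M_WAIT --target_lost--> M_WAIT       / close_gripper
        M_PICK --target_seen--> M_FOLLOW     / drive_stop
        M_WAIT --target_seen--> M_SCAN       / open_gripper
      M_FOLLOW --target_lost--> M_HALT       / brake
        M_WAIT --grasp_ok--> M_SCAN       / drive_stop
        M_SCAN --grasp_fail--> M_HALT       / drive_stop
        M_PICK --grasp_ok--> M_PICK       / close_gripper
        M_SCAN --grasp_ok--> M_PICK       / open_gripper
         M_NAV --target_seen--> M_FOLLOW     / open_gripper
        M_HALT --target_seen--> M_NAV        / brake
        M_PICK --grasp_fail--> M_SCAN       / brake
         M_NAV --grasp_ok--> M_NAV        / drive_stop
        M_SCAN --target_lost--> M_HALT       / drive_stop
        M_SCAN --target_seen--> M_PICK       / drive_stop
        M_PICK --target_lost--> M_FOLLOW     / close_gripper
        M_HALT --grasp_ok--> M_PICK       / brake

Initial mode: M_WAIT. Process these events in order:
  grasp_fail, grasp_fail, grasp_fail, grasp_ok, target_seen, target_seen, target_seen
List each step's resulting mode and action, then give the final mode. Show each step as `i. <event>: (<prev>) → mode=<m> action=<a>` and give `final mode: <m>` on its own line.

1. grasp_fail: (M_WAIT) → mode=M_SCAN action=brake
2. grasp_fail: (M_SCAN) → mode=M_HALT action=drive_stop
3. grasp_fail: (M_HALT) → mode=M_SCAN action=brake
4. grasp_ok: (M_SCAN) → mode=M_PICK action=open_gripper
5. target_seen: (M_PICK) → mode=M_FOLLOW action=drive_stop
6. target_seen: (M_FOLLOW) → mode=M_NAV action=close_gripper
7. target_seen: (M_NAV) → mode=M_FOLLOW action=open_gripper

final mode: M_FOLLOW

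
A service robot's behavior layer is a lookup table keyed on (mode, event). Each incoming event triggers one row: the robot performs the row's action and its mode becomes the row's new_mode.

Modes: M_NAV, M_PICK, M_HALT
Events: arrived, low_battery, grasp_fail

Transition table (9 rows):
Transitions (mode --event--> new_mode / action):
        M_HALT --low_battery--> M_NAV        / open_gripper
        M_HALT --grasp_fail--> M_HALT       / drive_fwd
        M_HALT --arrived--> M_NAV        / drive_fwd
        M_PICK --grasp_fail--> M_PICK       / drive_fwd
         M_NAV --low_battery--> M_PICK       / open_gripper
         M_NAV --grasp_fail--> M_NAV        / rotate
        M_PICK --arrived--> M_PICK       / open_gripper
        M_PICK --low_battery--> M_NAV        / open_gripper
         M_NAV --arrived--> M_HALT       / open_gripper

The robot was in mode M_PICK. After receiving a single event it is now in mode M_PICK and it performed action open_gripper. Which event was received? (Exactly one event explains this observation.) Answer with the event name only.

try arrived: (M_PICK, arrived) → (M_PICK, open_gripper)  ← matches
try low_battery: (M_PICK, low_battery) → (M_NAV, open_gripper)
try grasp_fail: (M_PICK, grasp_fail) → (M_PICK, drive_fwd)

arrived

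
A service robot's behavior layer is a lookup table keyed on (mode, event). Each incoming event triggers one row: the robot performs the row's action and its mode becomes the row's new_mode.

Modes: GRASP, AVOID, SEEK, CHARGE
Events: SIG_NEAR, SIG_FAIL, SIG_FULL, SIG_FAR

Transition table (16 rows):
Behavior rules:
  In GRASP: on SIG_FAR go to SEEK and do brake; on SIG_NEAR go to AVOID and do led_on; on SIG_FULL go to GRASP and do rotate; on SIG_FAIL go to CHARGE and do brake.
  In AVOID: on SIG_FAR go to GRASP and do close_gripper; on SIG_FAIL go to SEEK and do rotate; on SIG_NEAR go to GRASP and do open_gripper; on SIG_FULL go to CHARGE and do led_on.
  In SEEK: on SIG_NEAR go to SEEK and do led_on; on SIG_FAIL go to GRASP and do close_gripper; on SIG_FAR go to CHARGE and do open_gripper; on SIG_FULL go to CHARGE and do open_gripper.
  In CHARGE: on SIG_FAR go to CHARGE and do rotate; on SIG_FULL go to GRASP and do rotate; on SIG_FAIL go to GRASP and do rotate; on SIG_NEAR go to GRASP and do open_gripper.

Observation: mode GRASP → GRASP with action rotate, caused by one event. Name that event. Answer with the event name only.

SIG_FULL

try SIG_NEAR: (GRASP, SIG_NEAR) → (AVOID, led_on)
try SIG_FAIL: (GRASP, SIG_FAIL) → (CHARGE, brake)
try SIG_FULL: (GRASP, SIG_FULL) → (GRASP, rotate)  ← matches
try SIG_FAR: (GRASP, SIG_FAR) → (SEEK, brake)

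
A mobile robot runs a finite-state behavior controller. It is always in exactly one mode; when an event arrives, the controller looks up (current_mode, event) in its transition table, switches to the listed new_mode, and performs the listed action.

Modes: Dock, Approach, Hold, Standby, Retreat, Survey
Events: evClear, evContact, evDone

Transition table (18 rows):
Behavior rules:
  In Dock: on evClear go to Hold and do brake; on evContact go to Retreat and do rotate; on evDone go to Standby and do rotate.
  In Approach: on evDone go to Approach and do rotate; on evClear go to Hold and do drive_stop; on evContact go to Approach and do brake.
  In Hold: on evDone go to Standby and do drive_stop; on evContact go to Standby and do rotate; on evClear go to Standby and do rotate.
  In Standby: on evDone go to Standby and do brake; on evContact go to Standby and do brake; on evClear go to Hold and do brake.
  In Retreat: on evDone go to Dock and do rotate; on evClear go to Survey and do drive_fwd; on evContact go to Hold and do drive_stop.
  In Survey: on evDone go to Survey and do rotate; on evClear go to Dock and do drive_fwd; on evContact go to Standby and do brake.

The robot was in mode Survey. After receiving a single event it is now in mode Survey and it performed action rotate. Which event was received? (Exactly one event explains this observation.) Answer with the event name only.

try evClear: (Survey, evClear) → (Dock, drive_fwd)
try evContact: (Survey, evContact) → (Standby, brake)
try evDone: (Survey, evDone) → (Survey, rotate)  ← matches

evDone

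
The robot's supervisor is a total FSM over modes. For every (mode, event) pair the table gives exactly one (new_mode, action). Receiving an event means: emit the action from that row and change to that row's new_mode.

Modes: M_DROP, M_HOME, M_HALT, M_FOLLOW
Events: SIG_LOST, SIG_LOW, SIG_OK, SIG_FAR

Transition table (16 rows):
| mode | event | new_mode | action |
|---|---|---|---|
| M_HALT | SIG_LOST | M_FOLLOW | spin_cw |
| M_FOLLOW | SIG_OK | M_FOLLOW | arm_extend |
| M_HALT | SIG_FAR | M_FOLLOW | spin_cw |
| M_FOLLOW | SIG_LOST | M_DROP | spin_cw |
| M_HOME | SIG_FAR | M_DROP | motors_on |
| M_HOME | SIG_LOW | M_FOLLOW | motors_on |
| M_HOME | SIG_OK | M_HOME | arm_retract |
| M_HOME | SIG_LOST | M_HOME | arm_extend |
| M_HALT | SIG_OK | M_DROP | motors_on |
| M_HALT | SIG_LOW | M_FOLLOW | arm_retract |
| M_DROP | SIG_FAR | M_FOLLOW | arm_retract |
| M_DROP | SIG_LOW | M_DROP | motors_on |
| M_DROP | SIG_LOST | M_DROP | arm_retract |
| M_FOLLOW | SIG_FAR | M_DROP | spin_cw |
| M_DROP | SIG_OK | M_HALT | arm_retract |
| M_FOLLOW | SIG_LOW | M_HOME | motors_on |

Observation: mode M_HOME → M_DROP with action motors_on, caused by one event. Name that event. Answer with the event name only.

SIG_FAR

try SIG_LOST: (M_HOME, SIG_LOST) → (M_HOME, arm_extend)
try SIG_LOW: (M_HOME, SIG_LOW) → (M_FOLLOW, motors_on)
try SIG_OK: (M_HOME, SIG_OK) → (M_HOME, arm_retract)
try SIG_FAR: (M_HOME, SIG_FAR) → (M_DROP, motors_on)  ← matches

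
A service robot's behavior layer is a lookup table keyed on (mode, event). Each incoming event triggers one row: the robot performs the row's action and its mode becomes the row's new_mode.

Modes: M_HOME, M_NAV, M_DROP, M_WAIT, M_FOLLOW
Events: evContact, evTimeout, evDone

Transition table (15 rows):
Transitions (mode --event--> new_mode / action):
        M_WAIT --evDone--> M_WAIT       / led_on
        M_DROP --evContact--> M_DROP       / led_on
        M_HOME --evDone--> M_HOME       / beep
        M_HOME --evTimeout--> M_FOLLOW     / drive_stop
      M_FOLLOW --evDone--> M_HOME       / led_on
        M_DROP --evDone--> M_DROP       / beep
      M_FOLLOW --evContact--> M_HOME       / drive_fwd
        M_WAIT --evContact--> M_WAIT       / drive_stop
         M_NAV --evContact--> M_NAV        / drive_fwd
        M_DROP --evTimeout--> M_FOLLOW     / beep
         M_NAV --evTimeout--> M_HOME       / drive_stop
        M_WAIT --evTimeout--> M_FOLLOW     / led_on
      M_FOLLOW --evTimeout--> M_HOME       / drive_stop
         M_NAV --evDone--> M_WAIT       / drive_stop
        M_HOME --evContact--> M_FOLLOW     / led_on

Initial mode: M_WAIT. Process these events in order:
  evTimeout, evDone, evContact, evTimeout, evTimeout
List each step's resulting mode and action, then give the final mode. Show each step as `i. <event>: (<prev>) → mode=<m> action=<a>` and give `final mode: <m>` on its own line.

final mode: M_FOLLOW

1. evTimeout: (M_WAIT) → mode=M_FOLLOW action=led_on
2. evDone: (M_FOLLOW) → mode=M_HOME action=led_on
3. evContact: (M_HOME) → mode=M_FOLLOW action=led_on
4. evTimeout: (M_FOLLOW) → mode=M_HOME action=drive_stop
5. evTimeout: (M_HOME) → mode=M_FOLLOW action=drive_stop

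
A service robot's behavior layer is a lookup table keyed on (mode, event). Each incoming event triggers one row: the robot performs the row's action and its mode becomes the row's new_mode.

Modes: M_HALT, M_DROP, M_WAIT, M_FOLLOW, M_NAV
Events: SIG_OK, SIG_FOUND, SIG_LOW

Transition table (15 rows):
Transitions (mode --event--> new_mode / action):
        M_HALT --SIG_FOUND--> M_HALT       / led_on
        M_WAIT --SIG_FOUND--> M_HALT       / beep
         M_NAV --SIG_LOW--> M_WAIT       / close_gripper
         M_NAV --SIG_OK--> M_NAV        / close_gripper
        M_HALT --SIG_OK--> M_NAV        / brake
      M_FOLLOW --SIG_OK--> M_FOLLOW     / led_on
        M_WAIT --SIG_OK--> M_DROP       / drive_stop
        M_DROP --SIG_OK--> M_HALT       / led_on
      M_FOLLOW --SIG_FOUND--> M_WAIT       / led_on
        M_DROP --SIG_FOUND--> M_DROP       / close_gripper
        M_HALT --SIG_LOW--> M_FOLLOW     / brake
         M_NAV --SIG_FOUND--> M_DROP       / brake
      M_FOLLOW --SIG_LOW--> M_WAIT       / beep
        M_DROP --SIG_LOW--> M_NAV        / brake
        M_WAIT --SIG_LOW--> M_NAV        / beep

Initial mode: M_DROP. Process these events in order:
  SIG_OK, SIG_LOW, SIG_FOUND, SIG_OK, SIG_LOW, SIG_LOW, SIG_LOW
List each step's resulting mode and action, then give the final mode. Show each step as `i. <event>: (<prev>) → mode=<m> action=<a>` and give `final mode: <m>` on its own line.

final mode: M_NAV

1. SIG_OK: (M_DROP) → mode=M_HALT action=led_on
2. SIG_LOW: (M_HALT) → mode=M_FOLLOW action=brake
3. SIG_FOUND: (M_FOLLOW) → mode=M_WAIT action=led_on
4. SIG_OK: (M_WAIT) → mode=M_DROP action=drive_stop
5. SIG_LOW: (M_DROP) → mode=M_NAV action=brake
6. SIG_LOW: (M_NAV) → mode=M_WAIT action=close_gripper
7. SIG_LOW: (M_WAIT) → mode=M_NAV action=beep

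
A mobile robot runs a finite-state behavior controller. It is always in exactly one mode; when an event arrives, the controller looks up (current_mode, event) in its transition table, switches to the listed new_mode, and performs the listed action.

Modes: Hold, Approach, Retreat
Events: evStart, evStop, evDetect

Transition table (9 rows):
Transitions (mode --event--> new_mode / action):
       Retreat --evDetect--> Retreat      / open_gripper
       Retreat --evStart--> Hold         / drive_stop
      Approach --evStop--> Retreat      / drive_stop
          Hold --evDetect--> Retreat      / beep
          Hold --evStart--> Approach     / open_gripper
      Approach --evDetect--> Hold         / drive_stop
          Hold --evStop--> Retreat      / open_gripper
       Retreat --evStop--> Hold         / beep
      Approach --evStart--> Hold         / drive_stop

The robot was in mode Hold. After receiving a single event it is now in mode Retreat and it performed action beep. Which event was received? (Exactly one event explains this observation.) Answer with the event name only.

try evStart: (Hold, evStart) → (Approach, open_gripper)
try evStop: (Hold, evStop) → (Retreat, open_gripper)
try evDetect: (Hold, evDetect) → (Retreat, beep)  ← matches

evDetect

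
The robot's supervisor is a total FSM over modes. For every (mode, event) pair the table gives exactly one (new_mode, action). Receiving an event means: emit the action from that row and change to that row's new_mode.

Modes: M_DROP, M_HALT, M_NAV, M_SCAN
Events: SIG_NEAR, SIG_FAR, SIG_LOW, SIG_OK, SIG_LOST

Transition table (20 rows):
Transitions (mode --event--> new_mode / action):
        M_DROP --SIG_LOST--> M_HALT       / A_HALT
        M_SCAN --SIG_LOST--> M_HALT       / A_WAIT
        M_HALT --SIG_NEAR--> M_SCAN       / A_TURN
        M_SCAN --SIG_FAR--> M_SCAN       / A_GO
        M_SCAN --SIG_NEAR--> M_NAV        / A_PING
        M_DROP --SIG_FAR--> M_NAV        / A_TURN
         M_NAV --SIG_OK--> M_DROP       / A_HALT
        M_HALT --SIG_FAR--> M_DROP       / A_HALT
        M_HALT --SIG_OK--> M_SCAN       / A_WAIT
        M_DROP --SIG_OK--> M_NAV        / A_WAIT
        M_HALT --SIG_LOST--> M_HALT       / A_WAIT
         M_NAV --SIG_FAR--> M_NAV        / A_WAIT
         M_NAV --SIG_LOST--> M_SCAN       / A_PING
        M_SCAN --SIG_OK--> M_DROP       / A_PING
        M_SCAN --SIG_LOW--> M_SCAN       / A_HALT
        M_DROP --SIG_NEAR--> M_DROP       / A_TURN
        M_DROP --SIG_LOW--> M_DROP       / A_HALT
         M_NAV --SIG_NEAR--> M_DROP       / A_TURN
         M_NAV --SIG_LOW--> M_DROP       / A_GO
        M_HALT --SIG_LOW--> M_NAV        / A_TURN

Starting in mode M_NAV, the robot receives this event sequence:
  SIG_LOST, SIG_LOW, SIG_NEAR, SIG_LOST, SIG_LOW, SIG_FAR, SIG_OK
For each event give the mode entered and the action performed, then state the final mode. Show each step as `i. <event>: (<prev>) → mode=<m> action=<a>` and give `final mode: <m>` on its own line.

final mode: M_DROP

1. SIG_LOST: (M_NAV) → mode=M_SCAN action=A_PING
2. SIG_LOW: (M_SCAN) → mode=M_SCAN action=A_HALT
3. SIG_NEAR: (M_SCAN) → mode=M_NAV action=A_PING
4. SIG_LOST: (M_NAV) → mode=M_SCAN action=A_PING
5. SIG_LOW: (M_SCAN) → mode=M_SCAN action=A_HALT
6. SIG_FAR: (M_SCAN) → mode=M_SCAN action=A_GO
7. SIG_OK: (M_SCAN) → mode=M_DROP action=A_PING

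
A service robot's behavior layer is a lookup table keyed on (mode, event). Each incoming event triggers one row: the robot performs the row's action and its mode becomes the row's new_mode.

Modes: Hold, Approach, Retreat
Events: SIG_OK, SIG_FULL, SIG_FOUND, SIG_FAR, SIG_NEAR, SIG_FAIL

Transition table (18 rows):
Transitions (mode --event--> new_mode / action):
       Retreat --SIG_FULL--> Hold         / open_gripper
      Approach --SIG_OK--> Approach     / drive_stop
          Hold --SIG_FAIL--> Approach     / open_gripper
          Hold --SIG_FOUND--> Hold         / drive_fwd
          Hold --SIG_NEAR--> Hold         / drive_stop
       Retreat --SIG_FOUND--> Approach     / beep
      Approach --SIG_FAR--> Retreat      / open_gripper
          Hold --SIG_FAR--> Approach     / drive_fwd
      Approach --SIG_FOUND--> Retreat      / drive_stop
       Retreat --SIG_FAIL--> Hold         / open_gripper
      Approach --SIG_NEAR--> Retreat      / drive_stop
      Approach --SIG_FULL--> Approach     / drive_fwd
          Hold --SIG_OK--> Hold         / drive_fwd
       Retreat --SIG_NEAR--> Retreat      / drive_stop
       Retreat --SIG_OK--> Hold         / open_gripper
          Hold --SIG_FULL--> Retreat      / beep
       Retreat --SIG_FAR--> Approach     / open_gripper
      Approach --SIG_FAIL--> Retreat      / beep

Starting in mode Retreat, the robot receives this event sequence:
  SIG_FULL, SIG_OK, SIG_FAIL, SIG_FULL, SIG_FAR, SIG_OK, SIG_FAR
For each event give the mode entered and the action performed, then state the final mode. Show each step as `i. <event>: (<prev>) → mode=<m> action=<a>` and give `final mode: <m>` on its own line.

1. SIG_FULL: (Retreat) → mode=Hold action=open_gripper
2. SIG_OK: (Hold) → mode=Hold action=drive_fwd
3. SIG_FAIL: (Hold) → mode=Approach action=open_gripper
4. SIG_FULL: (Approach) → mode=Approach action=drive_fwd
5. SIG_FAR: (Approach) → mode=Retreat action=open_gripper
6. SIG_OK: (Retreat) → mode=Hold action=open_gripper
7. SIG_FAR: (Hold) → mode=Approach action=drive_fwd

final mode: Approach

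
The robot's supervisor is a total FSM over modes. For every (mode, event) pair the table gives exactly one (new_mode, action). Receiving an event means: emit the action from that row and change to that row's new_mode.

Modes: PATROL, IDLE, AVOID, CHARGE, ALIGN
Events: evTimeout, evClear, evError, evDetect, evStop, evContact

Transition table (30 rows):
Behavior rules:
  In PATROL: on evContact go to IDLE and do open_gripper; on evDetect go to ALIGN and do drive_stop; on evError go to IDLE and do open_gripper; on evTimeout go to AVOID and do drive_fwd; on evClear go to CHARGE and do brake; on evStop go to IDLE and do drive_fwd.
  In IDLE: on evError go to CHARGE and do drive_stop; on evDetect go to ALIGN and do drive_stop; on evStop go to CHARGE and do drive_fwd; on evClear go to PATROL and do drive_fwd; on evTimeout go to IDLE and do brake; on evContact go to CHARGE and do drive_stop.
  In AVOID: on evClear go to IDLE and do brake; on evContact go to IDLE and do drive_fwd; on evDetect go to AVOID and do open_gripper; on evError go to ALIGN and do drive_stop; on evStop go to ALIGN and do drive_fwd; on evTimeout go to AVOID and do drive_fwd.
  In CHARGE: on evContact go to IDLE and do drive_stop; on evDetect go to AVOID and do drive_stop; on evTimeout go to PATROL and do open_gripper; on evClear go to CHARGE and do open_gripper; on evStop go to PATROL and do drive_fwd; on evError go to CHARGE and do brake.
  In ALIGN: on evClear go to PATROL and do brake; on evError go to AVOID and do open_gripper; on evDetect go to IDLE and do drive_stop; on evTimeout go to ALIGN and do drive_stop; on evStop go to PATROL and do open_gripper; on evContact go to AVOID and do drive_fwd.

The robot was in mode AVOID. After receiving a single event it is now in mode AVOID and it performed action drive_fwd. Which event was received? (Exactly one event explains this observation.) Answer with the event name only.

evTimeout

try evTimeout: (AVOID, evTimeout) → (AVOID, drive_fwd)  ← matches
try evClear: (AVOID, evClear) → (IDLE, brake)
try evError: (AVOID, evError) → (ALIGN, drive_stop)
try evDetect: (AVOID, evDetect) → (AVOID, open_gripper)
try evStop: (AVOID, evStop) → (ALIGN, drive_fwd)
try evContact: (AVOID, evContact) → (IDLE, drive_fwd)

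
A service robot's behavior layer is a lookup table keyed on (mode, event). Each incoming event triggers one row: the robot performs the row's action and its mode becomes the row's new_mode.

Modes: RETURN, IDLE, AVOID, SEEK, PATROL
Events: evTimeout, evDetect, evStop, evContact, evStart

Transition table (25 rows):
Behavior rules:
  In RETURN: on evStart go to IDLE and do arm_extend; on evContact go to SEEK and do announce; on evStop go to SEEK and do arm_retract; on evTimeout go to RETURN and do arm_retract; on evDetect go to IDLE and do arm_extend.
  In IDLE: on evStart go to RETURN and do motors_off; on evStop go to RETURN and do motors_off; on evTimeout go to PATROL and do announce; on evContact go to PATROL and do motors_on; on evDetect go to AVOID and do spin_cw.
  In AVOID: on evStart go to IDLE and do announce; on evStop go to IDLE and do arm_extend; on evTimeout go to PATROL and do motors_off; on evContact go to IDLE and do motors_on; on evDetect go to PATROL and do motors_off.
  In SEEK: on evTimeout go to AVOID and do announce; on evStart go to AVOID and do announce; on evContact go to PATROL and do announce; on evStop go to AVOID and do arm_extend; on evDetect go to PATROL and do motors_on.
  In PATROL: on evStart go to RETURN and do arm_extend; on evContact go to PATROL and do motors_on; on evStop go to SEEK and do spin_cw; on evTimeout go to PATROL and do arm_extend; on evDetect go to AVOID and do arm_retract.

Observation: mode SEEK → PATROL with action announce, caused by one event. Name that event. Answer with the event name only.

evContact

try evTimeout: (SEEK, evTimeout) → (AVOID, announce)
try evDetect: (SEEK, evDetect) → (PATROL, motors_on)
try evStop: (SEEK, evStop) → (AVOID, arm_extend)
try evContact: (SEEK, evContact) → (PATROL, announce)  ← matches
try evStart: (SEEK, evStart) → (AVOID, announce)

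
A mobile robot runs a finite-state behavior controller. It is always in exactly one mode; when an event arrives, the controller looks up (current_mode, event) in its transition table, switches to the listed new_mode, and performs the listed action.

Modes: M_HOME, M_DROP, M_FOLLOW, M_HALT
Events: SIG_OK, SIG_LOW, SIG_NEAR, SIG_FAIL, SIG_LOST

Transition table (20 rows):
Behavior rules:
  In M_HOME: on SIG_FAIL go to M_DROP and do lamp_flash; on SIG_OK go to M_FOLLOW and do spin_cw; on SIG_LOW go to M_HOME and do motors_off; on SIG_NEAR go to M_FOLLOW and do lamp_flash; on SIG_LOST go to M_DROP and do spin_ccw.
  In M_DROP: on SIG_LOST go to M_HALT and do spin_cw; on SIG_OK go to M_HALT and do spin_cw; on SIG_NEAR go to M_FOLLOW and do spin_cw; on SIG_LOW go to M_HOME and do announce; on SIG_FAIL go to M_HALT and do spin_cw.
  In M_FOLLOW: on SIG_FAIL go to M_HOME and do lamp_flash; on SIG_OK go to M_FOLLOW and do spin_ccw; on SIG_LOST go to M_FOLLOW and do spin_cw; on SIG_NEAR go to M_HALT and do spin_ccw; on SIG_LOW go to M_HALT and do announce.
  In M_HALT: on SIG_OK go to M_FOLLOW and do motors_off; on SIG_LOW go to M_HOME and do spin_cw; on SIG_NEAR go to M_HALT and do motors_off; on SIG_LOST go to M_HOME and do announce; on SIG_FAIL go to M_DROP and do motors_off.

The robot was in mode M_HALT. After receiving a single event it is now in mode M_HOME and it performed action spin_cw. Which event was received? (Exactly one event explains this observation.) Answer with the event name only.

SIG_LOW

try SIG_OK: (M_HALT, SIG_OK) → (M_FOLLOW, motors_off)
try SIG_LOW: (M_HALT, SIG_LOW) → (M_HOME, spin_cw)  ← matches
try SIG_NEAR: (M_HALT, SIG_NEAR) → (M_HALT, motors_off)
try SIG_FAIL: (M_HALT, SIG_FAIL) → (M_DROP, motors_off)
try SIG_LOST: (M_HALT, SIG_LOST) → (M_HOME, announce)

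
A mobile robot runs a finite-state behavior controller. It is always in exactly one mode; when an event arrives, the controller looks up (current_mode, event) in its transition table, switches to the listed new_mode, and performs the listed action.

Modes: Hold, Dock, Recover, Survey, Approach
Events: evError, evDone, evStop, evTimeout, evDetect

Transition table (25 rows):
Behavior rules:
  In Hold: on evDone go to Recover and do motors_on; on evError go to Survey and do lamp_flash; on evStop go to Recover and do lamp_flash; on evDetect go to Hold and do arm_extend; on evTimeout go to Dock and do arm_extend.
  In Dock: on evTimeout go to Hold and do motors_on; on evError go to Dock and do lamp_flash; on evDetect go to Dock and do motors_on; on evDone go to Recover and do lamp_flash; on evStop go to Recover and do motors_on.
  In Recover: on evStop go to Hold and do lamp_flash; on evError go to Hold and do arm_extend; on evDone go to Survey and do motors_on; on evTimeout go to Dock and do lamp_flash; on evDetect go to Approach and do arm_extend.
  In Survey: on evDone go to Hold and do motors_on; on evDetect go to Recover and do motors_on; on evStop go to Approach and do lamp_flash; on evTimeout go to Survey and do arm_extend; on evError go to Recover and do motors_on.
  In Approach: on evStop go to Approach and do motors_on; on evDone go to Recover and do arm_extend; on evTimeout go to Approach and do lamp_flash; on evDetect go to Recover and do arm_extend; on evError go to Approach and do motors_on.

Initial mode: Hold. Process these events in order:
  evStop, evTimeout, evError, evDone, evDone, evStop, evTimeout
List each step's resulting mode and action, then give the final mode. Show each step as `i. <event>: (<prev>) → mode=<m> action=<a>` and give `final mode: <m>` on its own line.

1. evStop: (Hold) → mode=Recover action=lamp_flash
2. evTimeout: (Recover) → mode=Dock action=lamp_flash
3. evError: (Dock) → mode=Dock action=lamp_flash
4. evDone: (Dock) → mode=Recover action=lamp_flash
5. evDone: (Recover) → mode=Survey action=motors_on
6. evStop: (Survey) → mode=Approach action=lamp_flash
7. evTimeout: (Approach) → mode=Approach action=lamp_flash

final mode: Approach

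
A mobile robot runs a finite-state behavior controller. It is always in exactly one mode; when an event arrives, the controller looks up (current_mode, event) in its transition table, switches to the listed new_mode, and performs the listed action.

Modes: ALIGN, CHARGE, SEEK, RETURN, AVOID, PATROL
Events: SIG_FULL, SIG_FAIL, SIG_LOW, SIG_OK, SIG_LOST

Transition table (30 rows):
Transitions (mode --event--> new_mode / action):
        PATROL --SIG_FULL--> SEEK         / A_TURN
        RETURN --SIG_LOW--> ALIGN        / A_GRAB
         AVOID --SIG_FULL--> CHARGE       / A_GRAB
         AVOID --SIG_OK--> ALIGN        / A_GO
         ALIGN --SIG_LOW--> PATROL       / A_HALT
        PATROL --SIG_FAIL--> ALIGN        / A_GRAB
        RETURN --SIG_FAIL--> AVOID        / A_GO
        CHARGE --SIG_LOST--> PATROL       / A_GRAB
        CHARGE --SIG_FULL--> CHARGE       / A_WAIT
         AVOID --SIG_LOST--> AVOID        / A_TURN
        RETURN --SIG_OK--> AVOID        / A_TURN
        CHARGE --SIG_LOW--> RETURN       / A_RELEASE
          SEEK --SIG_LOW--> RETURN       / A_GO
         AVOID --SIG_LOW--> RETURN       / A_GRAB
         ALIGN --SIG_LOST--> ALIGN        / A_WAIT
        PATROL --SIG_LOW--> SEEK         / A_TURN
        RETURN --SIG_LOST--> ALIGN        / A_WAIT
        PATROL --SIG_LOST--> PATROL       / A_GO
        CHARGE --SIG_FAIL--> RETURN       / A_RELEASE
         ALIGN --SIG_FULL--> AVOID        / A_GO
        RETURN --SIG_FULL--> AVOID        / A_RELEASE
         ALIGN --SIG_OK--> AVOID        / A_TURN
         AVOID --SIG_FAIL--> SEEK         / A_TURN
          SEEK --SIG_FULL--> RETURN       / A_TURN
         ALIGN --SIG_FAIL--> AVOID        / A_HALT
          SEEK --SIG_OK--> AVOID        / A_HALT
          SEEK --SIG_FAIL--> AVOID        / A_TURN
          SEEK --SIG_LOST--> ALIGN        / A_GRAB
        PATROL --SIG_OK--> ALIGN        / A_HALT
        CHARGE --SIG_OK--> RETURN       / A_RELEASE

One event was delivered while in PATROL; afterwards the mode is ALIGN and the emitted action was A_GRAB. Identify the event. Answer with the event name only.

try SIG_FULL: (PATROL, SIG_FULL) → (SEEK, A_TURN)
try SIG_FAIL: (PATROL, SIG_FAIL) → (ALIGN, A_GRAB)  ← matches
try SIG_LOW: (PATROL, SIG_LOW) → (SEEK, A_TURN)
try SIG_OK: (PATROL, SIG_OK) → (ALIGN, A_HALT)
try SIG_LOST: (PATROL, SIG_LOST) → (PATROL, A_GO)

SIG_FAIL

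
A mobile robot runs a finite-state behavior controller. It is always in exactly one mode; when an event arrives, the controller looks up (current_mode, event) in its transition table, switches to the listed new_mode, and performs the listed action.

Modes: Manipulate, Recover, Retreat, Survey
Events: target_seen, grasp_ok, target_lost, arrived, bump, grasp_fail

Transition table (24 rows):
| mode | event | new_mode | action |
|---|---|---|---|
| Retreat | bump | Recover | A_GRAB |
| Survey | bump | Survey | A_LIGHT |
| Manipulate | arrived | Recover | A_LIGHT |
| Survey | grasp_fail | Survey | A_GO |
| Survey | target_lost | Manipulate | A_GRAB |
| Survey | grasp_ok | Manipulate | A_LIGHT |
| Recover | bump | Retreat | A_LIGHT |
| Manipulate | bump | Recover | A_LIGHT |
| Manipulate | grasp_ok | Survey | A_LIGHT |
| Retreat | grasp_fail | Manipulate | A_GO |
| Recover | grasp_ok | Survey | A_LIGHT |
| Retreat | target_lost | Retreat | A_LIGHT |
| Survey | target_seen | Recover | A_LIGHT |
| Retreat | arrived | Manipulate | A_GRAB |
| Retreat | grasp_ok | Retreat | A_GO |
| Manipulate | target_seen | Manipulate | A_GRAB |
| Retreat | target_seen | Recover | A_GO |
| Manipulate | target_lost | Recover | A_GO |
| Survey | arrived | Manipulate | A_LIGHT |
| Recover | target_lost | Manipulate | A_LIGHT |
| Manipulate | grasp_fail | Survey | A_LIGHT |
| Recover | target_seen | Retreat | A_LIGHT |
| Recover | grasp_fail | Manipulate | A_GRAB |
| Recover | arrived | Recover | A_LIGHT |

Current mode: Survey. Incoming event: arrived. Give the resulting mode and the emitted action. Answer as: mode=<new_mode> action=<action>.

current mode = Survey; filter table to that mode:
  (Survey, bump) → (Survey, A_LIGHT)
  (Survey, grasp_fail) → (Survey, A_GO)
  (Survey, target_lost) → (Manipulate, A_GRAB)
  (Survey, grasp_ok) → (Manipulate, A_LIGHT)
  (Survey, target_seen) → (Recover, A_LIGHT)
  (Survey, arrived) → (Manipulate, A_LIGHT)  ← event matches
event = arrived selects (Manipulate, A_LIGHT)

mode=Manipulate action=A_LIGHT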